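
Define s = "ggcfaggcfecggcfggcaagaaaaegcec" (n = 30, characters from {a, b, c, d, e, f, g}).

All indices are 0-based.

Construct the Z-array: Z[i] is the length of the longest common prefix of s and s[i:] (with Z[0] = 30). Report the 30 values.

Z[0]=30
i=1: fresh scan; Z[1]=1 scan→box=[1,2)
i=2: fresh scan; Z[2]=0
i=3: fresh scan; Z[3]=0
i=4: fresh scan; Z[4]=0
i=5: fresh scan; Z[5]=4 scan→box=[5,9)
i=6: min(r-i=3, Z[1]=1)=1; Z[6]=1
i=7: min(r-i=2, Z[2]=0)=0; Z[7]=0
i=8: min(r-i=1, Z[3]=0)=0; Z[8]=0
i=9: fresh scan; Z[9]=0
i=10: fresh scan; Z[10]=0
i=11: fresh scan; Z[11]=4 scan→box=[11,15)
i=12: min(r-i=3, Z[1]=1)=1; Z[12]=1
i=13: min(r-i=2, Z[2]=0)=0; Z[13]=0
i=14: min(r-i=1, Z[3]=0)=0; Z[14]=0
i=15: fresh scan; Z[15]=3 scan→box=[15,18)
i=16: min(r-i=2, Z[1]=1)=1; Z[16]=1
i=17: min(r-i=1, Z[2]=0)=0; Z[17]=0
i=18: fresh scan; Z[18]=0
i=19: fresh scan; Z[19]=0
i=20: fresh scan; Z[20]=1 scan→box=[20,21)
i=21: fresh scan; Z[21]=0
i=22: fresh scan; Z[22]=0
i=23: fresh scan; Z[23]=0
i=24: fresh scan; Z[24]=0
i=25: fresh scan; Z[25]=0
i=26: fresh scan; Z[26]=1 scan→box=[26,27)
i=27: fresh scan; Z[27]=0
i=28: fresh scan; Z[28]=0
i=29: fresh scan; Z[29]=0

[30, 1, 0, 0, 0, 4, 1, 0, 0, 0, 0, 4, 1, 0, 0, 3, 1, 0, 0, 0, 1, 0, 0, 0, 0, 0, 1, 0, 0, 0]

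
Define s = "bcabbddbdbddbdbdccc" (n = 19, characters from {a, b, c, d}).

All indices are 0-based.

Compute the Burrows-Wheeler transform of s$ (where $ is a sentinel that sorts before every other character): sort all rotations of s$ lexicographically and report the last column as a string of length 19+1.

rank  rotation              last
    0  $bcabbddbdbddbdbdccc  c
    1  abbddbdbddbdbdccc$bc  c
    2  bbddbdbddbdbdccc$bca  a
    3  bcabbddbdbddbdbdccc$  $
    4  bdbdccc$bcabbddbdbdd  d
    5  bdbddbdbdccc$bcabbdd  d
    6  bdccc$bcabbddbdbddbd  d
    7  bddbdbdccc$bcabbddbd  d
    8  bddbdbddbdbdccc$bcab  b
    9  c$bcabbddbdbddbdbdcc  c
   10  cabbddbdbddbdbdccc$b  b
   11  cc$bcabbddbdbddbdbdc  c
   12  ccc$bcabbddbdbddbdbd  d
   13  dbdbdccc$bcabbddbdbd  d
   14  dbdbddbdbdccc$bcabbd  d
   15  dbdccc$bcabbddbdbddb  b
   16  dbddbdbdccc$bcabbddb  b
   17  dccc$bcabbddbdbddbdb  b
   18  ddbdbdccc$bcabbddbdb  b
   19  ddbdbddbdbdccc$bcabb  b

cca$ddddbcbcdddbbbbb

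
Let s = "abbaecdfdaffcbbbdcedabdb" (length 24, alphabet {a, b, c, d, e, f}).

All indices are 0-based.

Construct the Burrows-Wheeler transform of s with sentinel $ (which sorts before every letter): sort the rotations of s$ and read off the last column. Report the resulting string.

rank  rotation                   last
    0  $abbaecdfdaffcbbbdcedabdb  b
    1  abbaecdfdaffcbbbdcedabdb$  $
    2  abdb$abbaecdfdaffcbbbdced  d
    3  aecdfdaffcbbbdcedabdb$abb  b
    4  affcbbbdcedabdb$abbaecdfd  d
    5  b$abbaecdfdaffcbbbdcedabd  d
    6  baecdfdaffcbbbdcedabdb$ab  b
    7  bbaecdfdaffcbbbdcedabdb$a  a
    8  bbbdcedabdb$abbaecdfdaffc  c
    9  bbdcedabdb$abbaecdfdaffcb  b
   10  bdb$abbaecdfdaffcbbbdceda  a
   11  bdcedabdb$abbaecdfdaffcbb  b
   12  cbbbdcedabdb$abbaecdfdaff  f
   13  cdfdaffcbbbdcedabdb$abbae  e
   14  cedabdb$abbaecdfdaffcbbbd  d
   15  dabdb$abbaecdfdaffcbbbdce  e
   16  daffcbbbdcedabdb$abbaecdf  f
   17  db$abbaecdfdaffcbbbdcedab  b
   18  dcedabdb$abbaecdfdaffcbbb  b
   19  dfdaffcbbbdcedabdb$abbaec  c
   20  ecdfdaffcbbbdcedabdb$abba  a
   21  edabdb$abbaecdfdaffcbbbdc  c
   22  fcbbbdcedabdb$abbaecdfdaf  f
   23  fdaffcbbbdcedabdb$abbaecd  d
   24  ffcbbbdcedabdb$abbaecdfda  a

b$dbddbacbabfedefbbcacfda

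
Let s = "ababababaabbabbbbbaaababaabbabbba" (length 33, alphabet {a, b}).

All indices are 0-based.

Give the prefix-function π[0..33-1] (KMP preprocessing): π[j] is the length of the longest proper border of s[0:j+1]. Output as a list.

[0, 0, 1, 2, 3, 4, 5, 6, 7, 1, 2, 0, 1, 2, 0, 0, 0, 0, 1, 1, 1, 2, 3, 4, 5, 1, 2, 0, 1, 2, 0, 0, 1]

π[0] = 0
j=1 s[j]='b': π[1]=0 (border '')
j=2 s[j]='a': π[2]=1 (border 'a')
j=3 s[j]='b': π[3]=2 (border 'ab')
j=4 s[j]='a': π[4]=3 (border 'aba')
j=5 s[j]='b': π[5]=4 (border 'abab')
j=6 s[j]='a': π[6]=5 (border 'ababa')
j=7 s[j]='b': π[7]=6 (border 'ababab')
j=8 s[j]='a': π[8]=7 (border 'abababa')
j=9 s[j]='a': k: 7→5→3→1→0; π[9]=1 (border 'a')
j=10 s[j]='b': π[10]=2 (border 'ab')
j=11 s[j]='b': k: 2→0; π[11]=0 (border '')
j=12 s[j]='a': π[12]=1 (border 'a')
j=13 s[j]='b': π[13]=2 (border 'ab')
j=14 s[j]='b': k: 2→0; π[14]=0 (border '')
j=15 s[j]='b': π[15]=0 (border '')
j=16 s[j]='b': π[16]=0 (border '')
j=17 s[j]='b': π[17]=0 (border '')
j=18 s[j]='a': π[18]=1 (border 'a')
j=19 s[j]='a': k: 1→0; π[19]=1 (border 'a')
j=20 s[j]='a': k: 1→0; π[20]=1 (border 'a')
j=21 s[j]='b': π[21]=2 (border 'ab')
j=22 s[j]='a': π[22]=3 (border 'aba')
j=23 s[j]='b': π[23]=4 (border 'abab')
j=24 s[j]='a': π[24]=5 (border 'ababa')
j=25 s[j]='a': k: 5→3→1→0; π[25]=1 (border 'a')
j=26 s[j]='b': π[26]=2 (border 'ab')
j=27 s[j]='b': k: 2→0; π[27]=0 (border '')
j=28 s[j]='a': π[28]=1 (border 'a')
j=29 s[j]='b': π[29]=2 (border 'ab')
j=30 s[j]='b': k: 2→0; π[30]=0 (border '')
j=31 s[j]='b': π[31]=0 (border '')
j=32 s[j]='a': π[32]=1 (border 'a')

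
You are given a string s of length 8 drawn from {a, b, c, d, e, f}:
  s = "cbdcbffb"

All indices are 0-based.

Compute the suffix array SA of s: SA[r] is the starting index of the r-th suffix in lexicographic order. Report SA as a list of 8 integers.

sorted suffixes:
  #0 SA[0]=7  'b'
  #1 SA[1]=1  'bdcbffb'
  #2 SA[2]=4  'bffb'
  #3 SA[3]=0  'cbdcbffb'
  #4 SA[4]=3  'cbffb'
  #5 SA[5]=2  'dcbffb'
  #6 SA[6]=6  'fb'
  #7 SA[7]=5  'ffb'

[7, 1, 4, 0, 3, 2, 6, 5]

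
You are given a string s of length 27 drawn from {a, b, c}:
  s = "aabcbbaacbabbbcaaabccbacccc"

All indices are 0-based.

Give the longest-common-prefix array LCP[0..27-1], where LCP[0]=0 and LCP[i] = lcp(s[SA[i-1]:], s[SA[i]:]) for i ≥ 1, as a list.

[0, 2, 4, 2, 1, 2, 3, 1, 2, 0, 2, 2, 1, 2, 2, 1, 2, 2, 0, 1, 1, 3, 2, 1, 2, 2, 3]

rank→(start, suffix):
  0 → (15, 'aaabccbacccc')
  1 → (0, 'aabcbbaacbabbbcaaabccbacccc')
  2 → (16, 'aabccbacccc')
  3 → (6, 'aacbabbbcaaabccbacccc')
  4 → (10, 'abbbcaaabccbacccc')
  5 → (1, 'abcbbaacbabbbcaaabccbacccc')
  6 → (17, 'abccbacccc')
  7 → (7, 'acbabbbcaaabccbacccc')
  8 → (22, 'acccc')
  9 → (5, 'baacbabbbcaaabccbacccc')
  10 → (9, 'babbbcaaabccbacccc')
  11 → (21, 'bacccc')
  12 → (4, 'bbaacbabbbcaaabccbacccc')
  13 → (11, 'bbbcaaabccbacccc')
  14 → (12, 'bbcaaabccbacccc')
  15 → (13, 'bcaaabccbacccc')
  16 → (2, 'bcbbaacbabbbcaaabccbacccc')
  17 → (18, 'bccbacccc')
  18 → (26, 'c')
  19 → (14, 'caaabccbacccc')
  20 → (8, 'cbabbbcaaabccbacccc')
  21 → (20, 'cbacccc')
  22 → (3, 'cbbaacbabbbcaaabccbacccc')
  23 → (25, 'cc')
  24 → (19, 'ccbacccc')
  25 → (24, 'ccc')
  26 → (23, 'cccc')

SA = [15, 0, 16, 6, 10, 1, 17, 7, 22, 5, 9, 21, 4, 11, 12, 13, 2, 18, 26, 14, 8, 20, 3, 25, 19, 24, 23]
[i] adj suffixes → lcp
  [1] 15/0 → 2 ('aa')
  [2] 0/16 → 4 ('aabc')
  [3] 16/6 → 2 ('aa')
  [4] 6/10 → 1 ('a')
  [5] 10/1 → 2 ('ab')
  [6] 1/17 → 3 ('abc')
  [7] 17/7 → 1 ('a')
  [8] 7/22 → 2 ('ac')
  [9] 22/5 → 0 ('')
  [10] 5/9 → 2 ('ba')
  [11] 9/21 → 2 ('ba')
  [12] 21/4 → 1 ('b')
  [13] 4/11 → 2 ('bb')
  [14] 11/12 → 2 ('bb')
  [15] 12/13 → 1 ('b')
  [16] 13/2 → 2 ('bc')
  [17] 2/18 → 2 ('bc')
  [18] 18/26 → 0 ('')
  [19] 26/14 → 1 ('c')
  [20] 14/8 → 1 ('c')
  [21] 8/20 → 3 ('cba')
  [22] 20/3 → 2 ('cb')
  [23] 3/25 → 1 ('c')
  [24] 25/19 → 2 ('cc')
  [25] 19/24 → 2 ('cc')
  [26] 24/23 → 3 ('ccc')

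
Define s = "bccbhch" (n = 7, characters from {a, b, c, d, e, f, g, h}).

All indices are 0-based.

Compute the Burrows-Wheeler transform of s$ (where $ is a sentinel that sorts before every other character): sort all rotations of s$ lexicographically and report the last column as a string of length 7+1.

h$ccbhcb

rank  rotation  last
    0  $bccbhch  h
    1  bccbhch$  $
    2  bhch$bcc  c
    3  cbhch$bc  c
    4  ccbhch$b  b
    5  ch$bccbh  h
    6  h$bccbhc  c
    7  hch$bccb  b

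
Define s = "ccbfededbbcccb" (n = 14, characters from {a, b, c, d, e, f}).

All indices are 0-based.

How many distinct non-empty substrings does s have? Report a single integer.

rank→(start, suffix):
  0 → (13, 'b')
  1 → (8, 'bbcccb')
  2 → (9, 'bcccb')
  3 → (2, 'bfededbbcccb')
  4 → (12, 'cb')
  5 → (1, 'cbfededbbcccb')
  6 → (11, 'ccb')
  7 → (0, 'ccbfededbbcccb')
  8 → (10, 'cccb')
  9 → (7, 'dbbcccb')
  10 → (5, 'dedbbcccb')
  11 → (6, 'edbbcccb')
  12 → (4, 'ededbbcccb')
  13 → (3, 'fededbbcccb')

SA = [13, 8, 9, 2, 12, 1, 11, 0, 10, 7, 5, 6, 4, 3]
[i] adj suffixes → lcp
  [1] 13/8 → 1 ('b')
  [2] 8/9 → 1 ('b')
  [3] 9/2 → 1 ('b')
  [4] 2/12 → 0 ('')
  [5] 12/1 → 2 ('cb')
  [6] 1/11 → 1 ('c')
  [7] 11/0 → 3 ('ccb')
  [8] 0/10 → 2 ('cc')
  [9] 10/7 → 0 ('')
  [10] 7/5 → 1 ('d')
  [11] 5/6 → 0 ('')
  [12] 6/4 → 2 ('ed')
  [13] 4/3 → 0 ('')

n(n+1)/2 = 14·15/2 = 105
Σ LCP = 0 + 1 + 1 + 1 + 0 + 2 + 1 + 3 + 2 + 0 + 1 + 0 + 2 + 0 = 14
distinct = 105 − 14 = 91

91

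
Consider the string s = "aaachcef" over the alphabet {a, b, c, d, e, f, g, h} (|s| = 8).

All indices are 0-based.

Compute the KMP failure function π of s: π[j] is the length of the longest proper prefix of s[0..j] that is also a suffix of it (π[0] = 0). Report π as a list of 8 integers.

π[0] = 0
j=1 s[j]='a': π[1]=1 (border 'a')
j=2 s[j]='a': π[2]=2 (border 'aa')
j=3 s[j]='c': k: 2→1→0; π[3]=0 (border '')
j=4 s[j]='h': π[4]=0 (border '')
j=5 s[j]='c': π[5]=0 (border '')
j=6 s[j]='e': π[6]=0 (border '')
j=7 s[j]='f': π[7]=0 (border '')

[0, 1, 2, 0, 0, 0, 0, 0]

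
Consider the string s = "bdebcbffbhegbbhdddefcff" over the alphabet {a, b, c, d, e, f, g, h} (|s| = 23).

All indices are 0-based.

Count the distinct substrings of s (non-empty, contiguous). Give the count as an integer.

rank | idx | suffix
   0 |  12 | bbhdddefcff
   1 |   3 | bcbffbhegbbhdddefcff
   2 |   0 | bdebcbffbhegbbhdddefcff
   3 |   5 | bffbhegbbhdddefcff
   4 |  13 | bhdddefcff
   5 |   8 | bhegbbhdddefcff
   6 |   4 | cbffbhegbbhdddefcff
   7 |  20 | cff
   8 |  15 | dddefcff
   9 |  16 | ddefcff
  10 |   1 | debcbffbhegbbhdddefcff
  11 |  17 | defcff
  12 |   2 | ebcbffbhegbbhdddefcff
  13 |  18 | efcff
  14 |  10 | egbbhdddefcff
  15 |  22 | f
  16 |   7 | fbhegbbhdddefcff
  17 |  19 | fcff
  18 |  21 | ff
  19 |   6 | ffbhegbbhdddefcff
  20 |  11 | gbbhdddefcff
  21 |  14 | hdddefcff
  22 |   9 | hegbbhdddefcff

SA = [12, 3, 0, 5, 13, 8, 4, 20, 15, 16, 1, 17, 2, 18, 10, 22, 7, 19, 21, 6, 11, 14, 9]
[i] adj suffixes → lcp
  [1] 12/3 → 1 ('b')
  [2] 3/0 → 1 ('b')
  [3] 0/5 → 1 ('b')
  [4] 5/13 → 1 ('b')
  [5] 13/8 → 2 ('bh')
  [6] 8/4 → 0 ('')
  [7] 4/20 → 1 ('c')
  [8] 20/15 → 0 ('')
  [9] 15/16 → 2 ('dd')
  [10] 16/1 → 1 ('d')
  [11] 1/17 → 2 ('de')
  [12] 17/2 → 0 ('')
  [13] 2/18 → 1 ('e')
  [14] 18/10 → 1 ('e')
  [15] 10/22 → 0 ('')
  [16] 22/7 → 1 ('f')
  [17] 7/19 → 1 ('f')
  [18] 19/21 → 1 ('f')
  [19] 21/6 → 2 ('ff')
  [20] 6/11 → 0 ('')
  [21] 11/14 → 0 ('')
  [22] 14/9 → 1 ('h')

n(n+1)/2 = 23·24/2 = 276
Σ LCP = 0 + 1 + 1 + 1 + 1 + 2 + 0 + 1 + 0 + 2 + 1 + 2 + 0 + 1 + 1 + 0 + 1 + 1 + 1 + 2 + 0 + 0 + 1 = 20
distinct = 276 − 20 = 256

256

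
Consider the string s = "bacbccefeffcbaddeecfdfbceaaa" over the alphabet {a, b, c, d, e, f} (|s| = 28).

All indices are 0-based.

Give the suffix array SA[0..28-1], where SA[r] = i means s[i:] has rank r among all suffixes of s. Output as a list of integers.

[27, 26, 25, 1, 13, 0, 12, 3, 22, 11, 2, 4, 23, 5, 18, 14, 15, 20, 24, 17, 16, 6, 8, 21, 10, 19, 7, 9]

sorted suffixes:
  #0 SA[0]=27  'a'
  #1 SA[1]=26  'aa'
  #2 SA[2]=25  'aaa'
  #3 SA[3]=1  'acbccefeffcbaddeecfdfbceaaa'
  #4 SA[4]=13  'addeecfdfbceaaa'
  #5 SA[5]=0  'bacbccefeffcbaddeecfdfbceaaa'
  #6 SA[6]=12  'baddeecfdfbceaaa'
  #7 SA[7]=3  'bccefeffcbaddeecfdfbceaaa'
  #8 SA[8]=22  'bceaaa'
  #9 SA[9]=11  'cbaddeecfdfbceaaa'
  #10 SA[10]=2  'cbccefeffcbaddeecfdfbceaaa'
  #11 SA[11]=4  'ccefeffcbaddeecfdfbceaaa'
  #12 SA[12]=23  'ceaaa'
  #13 SA[13]=5  'cefeffcbaddeecfdfbceaaa'
  #14 SA[14]=18  'cfdfbceaaa'
  #15 SA[15]=14  'ddeecfdfbceaaa'
  #16 SA[16]=15  'deecfdfbceaaa'
  #17 SA[17]=20  'dfbceaaa'
  #18 SA[18]=24  'eaaa'
  #19 SA[19]=17  'ecfdfbceaaa'
  #20 SA[20]=16  'eecfdfbceaaa'
  #21 SA[21]=6  'efeffcbaddeecfdfbceaaa'
  #22 SA[22]=8  'effcbaddeecfdfbceaaa'
  #23 SA[23]=21  'fbceaaa'
  #24 SA[24]=10  'fcbaddeecfdfbceaaa'
  #25 SA[25]=19  'fdfbceaaa'
  #26 SA[26]=7  'feffcbaddeecfdfbceaaa'
  #27 SA[27]=9  'ffcbaddeecfdfbceaaa'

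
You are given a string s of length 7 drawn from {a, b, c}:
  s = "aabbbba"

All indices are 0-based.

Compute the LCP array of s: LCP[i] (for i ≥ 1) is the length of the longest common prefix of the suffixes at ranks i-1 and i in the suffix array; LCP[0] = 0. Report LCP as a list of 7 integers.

[0, 1, 1, 0, 1, 2, 3]

sorted suffixes:
  #0 SA[0]=6  'a'
  #1 SA[1]=0  'aabbbba'
  #2 SA[2]=1  'abbbba'
  #3 SA[3]=5  'ba'
  #4 SA[4]=4  'bba'
  #5 SA[5]=3  'bbba'
  #6 SA[6]=2  'bbbba'

SA = [6, 0, 1, 5, 4, 3, 2]
[i] adj suffixes → lcp
  [1] 6/0 → 1 ('a')
  [2] 0/1 → 1 ('a')
  [3] 1/5 → 0 ('')
  [4] 5/4 → 1 ('b')
  [5] 4/3 → 2 ('bb')
  [6] 3/2 → 3 ('bbb')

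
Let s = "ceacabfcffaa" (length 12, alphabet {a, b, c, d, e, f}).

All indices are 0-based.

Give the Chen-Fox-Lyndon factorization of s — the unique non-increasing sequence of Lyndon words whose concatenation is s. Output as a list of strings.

["ce", "ac", "abfcff", "a", "a"]

emit factor 1: 'ce' (i=0, period=2)
emit factor 2: 'ac' (i=2, period=2)
emit factor 3: 'abfcff' (i=4, period=6)
emit factor 4: 'a' (i=10, period=1)
emit factor 5: 'a' (i=11, period=1)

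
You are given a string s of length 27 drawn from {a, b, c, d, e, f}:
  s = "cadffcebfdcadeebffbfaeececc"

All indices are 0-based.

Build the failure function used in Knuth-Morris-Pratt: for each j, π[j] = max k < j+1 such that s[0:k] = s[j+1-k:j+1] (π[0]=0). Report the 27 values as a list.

π[0] = 0
j=1 s[j]='a': π[1]=0 (border '')
j=2 s[j]='d': π[2]=0 (border '')
j=3 s[j]='f': π[3]=0 (border '')
j=4 s[j]='f': π[4]=0 (border '')
j=5 s[j]='c': π[5]=1 (border 'c')
j=6 s[j]='e': k: 1→0; π[6]=0 (border '')
j=7 s[j]='b': π[7]=0 (border '')
j=8 s[j]='f': π[8]=0 (border '')
j=9 s[j]='d': π[9]=0 (border '')
j=10 s[j]='c': π[10]=1 (border 'c')
j=11 s[j]='a': π[11]=2 (border 'ca')
j=12 s[j]='d': π[12]=3 (border 'cad')
j=13 s[j]='e': k: 3→0; π[13]=0 (border '')
j=14 s[j]='e': π[14]=0 (border '')
j=15 s[j]='b': π[15]=0 (border '')
j=16 s[j]='f': π[16]=0 (border '')
j=17 s[j]='f': π[17]=0 (border '')
j=18 s[j]='b': π[18]=0 (border '')
j=19 s[j]='f': π[19]=0 (border '')
j=20 s[j]='a': π[20]=0 (border '')
j=21 s[j]='e': π[21]=0 (border '')
j=22 s[j]='e': π[22]=0 (border '')
j=23 s[j]='c': π[23]=1 (border 'c')
j=24 s[j]='e': k: 1→0; π[24]=0 (border '')
j=25 s[j]='c': π[25]=1 (border 'c')
j=26 s[j]='c': k: 1→0; π[26]=1 (border 'c')

[0, 0, 0, 0, 0, 1, 0, 0, 0, 0, 1, 2, 3, 0, 0, 0, 0, 0, 0, 0, 0, 0, 0, 1, 0, 1, 1]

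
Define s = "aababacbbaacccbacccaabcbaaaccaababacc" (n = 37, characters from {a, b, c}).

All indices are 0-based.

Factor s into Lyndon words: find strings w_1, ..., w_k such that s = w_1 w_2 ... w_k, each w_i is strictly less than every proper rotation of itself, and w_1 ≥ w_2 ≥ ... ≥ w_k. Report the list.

emit factor 1: 'aababacbbaacccbacccaabcb' (i=0, period=24)
emit factor 2: 'aaaccaababacc' (i=24, period=13)

["aababacbbaacccbacccaabcb", "aaaccaababacc"]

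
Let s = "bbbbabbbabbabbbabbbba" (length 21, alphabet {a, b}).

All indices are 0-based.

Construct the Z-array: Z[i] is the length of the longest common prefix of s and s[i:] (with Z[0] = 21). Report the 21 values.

Z[0]=21
i=1: fresh scan; Z[1]=3 grow→box=[1,4)
i=2: min(r-i=2, Z[1]=3)=2; Z[2]=2
i=3: min(r-i=1, Z[2]=2)=1; Z[3]=1
i=4: fresh scan; Z[4]=0
i=5: fresh scan; Z[5]=3 grow→box=[5,8)
i=6: min(r-i=2, Z[1]=3)=2; Z[6]=2
i=7: min(r-i=1, Z[2]=2)=1; Z[7]=1
i=8: fresh scan; Z[8]=0
i=9: fresh scan; Z[9]=2 grow→box=[9,11)
i=10: min(r-i=1, Z[1]=3)=1; Z[10]=1
i=11: fresh scan; Z[11]=0
i=12: fresh scan; Z[12]=3 grow→box=[12,15)
i=13: min(r-i=2, Z[1]=3)=2; Z[13]=2
i=14: min(r-i=1, Z[2]=2)=1; Z[14]=1
i=15: fresh scan; Z[15]=0
i=16: fresh scan; Z[16]=5 grow→box=[16,21)
i=17: min(r-i=4, Z[1]=3)=3; Z[17]=3
i=18: min(r-i=3, Z[2]=2)=2; Z[18]=2
i=19: min(r-i=2, Z[3]=1)=1; Z[19]=1
i=20: min(r-i=1, Z[4]=0)=0; Z[20]=0

[21, 3, 2, 1, 0, 3, 2, 1, 0, 2, 1, 0, 3, 2, 1, 0, 5, 3, 2, 1, 0]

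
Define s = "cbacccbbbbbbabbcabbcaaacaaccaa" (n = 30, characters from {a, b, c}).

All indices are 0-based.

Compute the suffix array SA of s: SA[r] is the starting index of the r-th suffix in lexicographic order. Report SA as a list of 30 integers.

[29, 28, 20, 21, 24, 16, 12, 22, 25, 2, 11, 1, 10, 9, 8, 7, 6, 17, 13, 18, 14, 27, 19, 23, 15, 0, 5, 26, 4, 3]

sorted suffixes:
  #0 SA[0]=29  'a'
  #1 SA[1]=28  'aa'
  #2 SA[2]=20  'aaacaaccaa'
  #3 SA[3]=21  'aacaaccaa'
  #4 SA[4]=24  'aaccaa'
  #5 SA[5]=16  'abbcaaacaaccaa'
  #6 SA[6]=12  'abbcabbcaaacaaccaa'
  #7 SA[7]=22  'acaaccaa'
  #8 SA[8]=25  'accaa'
  #9 SA[9]=2  'acccbbbbbbabbcabbcaaacaaccaa'
  #10 SA[10]=11  'babbcabbcaaacaaccaa'
  #11 SA[11]=1  'bacccbbbbbbabbcabbcaaacaaccaa'
  #12 SA[12]=10  'bbabbcabbcaaacaaccaa'
  #13 SA[13]=9  'bbbabbcabbcaaacaaccaa'
  #14 SA[14]=8  'bbbbabbcabbcaaacaaccaa'
  #15 SA[15]=7  'bbbbbabbcabbcaaacaaccaa'
  #16 SA[16]=6  'bbbbbbabbcabbcaaacaaccaa'
  #17 SA[17]=17  'bbcaaacaaccaa'
  #18 SA[18]=13  'bbcabbcaaacaaccaa'
  #19 SA[19]=18  'bcaaacaaccaa'
  #20 SA[20]=14  'bcabbcaaacaaccaa'
  #21 SA[21]=27  'caa'
  #22 SA[22]=19  'caaacaaccaa'
  #23 SA[23]=23  'caaccaa'
  #24 SA[24]=15  'cabbcaaacaaccaa'
  #25 SA[25]=0  'cbacccbbbbbbabbcabbcaaacaaccaa'
  #26 SA[26]=5  'cbbbbbbabbcabbcaaacaaccaa'
  #27 SA[27]=26  'ccaa'
  #28 SA[28]=4  'ccbbbbbbabbcabbcaaacaaccaa'
  #29 SA[29]=3  'cccbbbbbbabbcabbcaaacaaccaa'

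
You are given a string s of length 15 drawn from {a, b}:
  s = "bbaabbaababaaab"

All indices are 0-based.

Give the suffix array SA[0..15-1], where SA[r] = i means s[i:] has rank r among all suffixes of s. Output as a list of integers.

[11, 12, 6, 2, 13, 9, 7, 3, 14, 10, 5, 1, 8, 4, 0]

rank | idx | suffix
   0 |  11 | aaab
   1 |  12 | aab
   2 |   6 | aababaaab
   3 |   2 | aabbaababaaab
   4 |  13 | ab
   5 |   9 | abaaab
   6 |   7 | ababaaab
   7 |   3 | abbaababaaab
   8 |  14 | b
   9 |  10 | baaab
  10 |   5 | baababaaab
  11 |   1 | baabbaababaaab
  12 |   8 | babaaab
  13 |   4 | bbaababaaab
  14 |   0 | bbaabbaababaaab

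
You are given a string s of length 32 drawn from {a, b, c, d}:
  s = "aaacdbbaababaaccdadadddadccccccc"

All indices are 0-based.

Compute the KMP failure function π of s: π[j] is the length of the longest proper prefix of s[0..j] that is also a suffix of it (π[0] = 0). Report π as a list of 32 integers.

π[0] = 0
j=1 s[j]='a': π[1]=1 (border 'a')
j=2 s[j]='a': π[2]=2 (border 'aa')
j=3 s[j]='c': k: 2→1→0; π[3]=0 (border '')
j=4 s[j]='d': π[4]=0 (border '')
j=5 s[j]='b': π[5]=0 (border '')
j=6 s[j]='b': π[6]=0 (border '')
j=7 s[j]='a': π[7]=1 (border 'a')
j=8 s[j]='a': π[8]=2 (border 'aa')
j=9 s[j]='b': k: 2→1→0; π[9]=0 (border '')
j=10 s[j]='a': π[10]=1 (border 'a')
j=11 s[j]='b': k: 1→0; π[11]=0 (border '')
j=12 s[j]='a': π[12]=1 (border 'a')
j=13 s[j]='a': π[13]=2 (border 'aa')
j=14 s[j]='c': k: 2→1→0; π[14]=0 (border '')
j=15 s[j]='c': π[15]=0 (border '')
j=16 s[j]='d': π[16]=0 (border '')
j=17 s[j]='a': π[17]=1 (border 'a')
j=18 s[j]='d': k: 1→0; π[18]=0 (border '')
j=19 s[j]='a': π[19]=1 (border 'a')
j=20 s[j]='d': k: 1→0; π[20]=0 (border '')
j=21 s[j]='d': π[21]=0 (border '')
j=22 s[j]='d': π[22]=0 (border '')
j=23 s[j]='a': π[23]=1 (border 'a')
j=24 s[j]='d': k: 1→0; π[24]=0 (border '')
j=25 s[j]='c': π[25]=0 (border '')
j=26 s[j]='c': π[26]=0 (border '')
j=27 s[j]='c': π[27]=0 (border '')
j=28 s[j]='c': π[28]=0 (border '')
j=29 s[j]='c': π[29]=0 (border '')
j=30 s[j]='c': π[30]=0 (border '')
j=31 s[j]='c': π[31]=0 (border '')

[0, 1, 2, 0, 0, 0, 0, 1, 2, 0, 1, 0, 1, 2, 0, 0, 0, 1, 0, 1, 0, 0, 0, 1, 0, 0, 0, 0, 0, 0, 0, 0]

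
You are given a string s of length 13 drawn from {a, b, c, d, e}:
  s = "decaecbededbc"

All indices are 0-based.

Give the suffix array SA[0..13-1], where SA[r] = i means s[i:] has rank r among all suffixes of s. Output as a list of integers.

rank→(start, suffix):
  0 → (3, 'aecbededbc')
  1 → (11, 'bc')
  2 → (6, 'bededbc')
  3 → (12, 'c')
  4 → (2, 'caecbededbc')
  5 → (5, 'cbededbc')
  6 → (10, 'dbc')
  7 → (0, 'decaecbededbc')
  8 → (8, 'dedbc')
  9 → (1, 'ecaecbededbc')
  10 → (4, 'ecbededbc')
  11 → (9, 'edbc')
  12 → (7, 'ededbc')

[3, 11, 6, 12, 2, 5, 10, 0, 8, 1, 4, 9, 7]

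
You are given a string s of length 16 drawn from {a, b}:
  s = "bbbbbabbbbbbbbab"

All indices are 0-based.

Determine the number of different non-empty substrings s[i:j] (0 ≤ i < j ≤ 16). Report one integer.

80

rank→(start, suffix):
  0 → (14, 'ab')
  1 → (5, 'abbbbbbbbab')
  2 → (15, 'b')
  3 → (13, 'bab')
  4 → (4, 'babbbbbbbbab')
  5 → (12, 'bbab')
  6 → (3, 'bbabbbbbbbbab')
  7 → (11, 'bbbab')
  8 → (2, 'bbbabbbbbbbbab')
  9 → (10, 'bbbbab')
  10 → (1, 'bbbbabbbbbbbbab')
  11 → (9, 'bbbbbab')
  12 → (0, 'bbbbbabbbbbbbbab')
  13 → (8, 'bbbbbbab')
  14 → (7, 'bbbbbbbab')
  15 → (6, 'bbbbbbbbab')

SA = [14, 5, 15, 13, 4, 12, 3, 11, 2, 10, 1, 9, 0, 8, 7, 6]
rank  pair      lcp
   1  s[14:],s[5:]  2  'ab'
   2  s[5:],s[15:]  0  ''
   3  s[15:],s[13:]  1  'b'
   4  s[13:],s[4:]  3  'bab'
   5  s[4:],s[12:]  1  'b'
   6  s[12:],s[3:]  4  'bbab'
   7  s[3:],s[11:]  2  'bb'
   8  s[11:],s[2:]  5  'bbbab'
   9  s[2:],s[10:]  3  'bbb'
  10  s[10:],s[1:]  6  'bbbbab'
  11  s[1:],s[9:]  4  'bbbb'
  12  s[9:],s[0:]  7  'bbbbbab'
  13  s[0:],s[8:]  5  'bbbbb'
  14  s[8:],s[7:]  6  'bbbbbb'
  15  s[7:],s[6:]  7  'bbbbbbb'

n(n+1)/2 = 16·17/2 = 136
Σ LCP = 0 + 2 + 0 + 1 + 3 + 1 + 4 + 2 + 5 + 3 + 6 + 4 + 7 + 5 + 6 + 7 = 56
distinct = 136 − 56 = 80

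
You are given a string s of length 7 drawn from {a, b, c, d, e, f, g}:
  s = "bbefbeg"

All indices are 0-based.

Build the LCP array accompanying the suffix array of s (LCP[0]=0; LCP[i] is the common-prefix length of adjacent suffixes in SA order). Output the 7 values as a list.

sorted suffixes:
  #0 SA[0]=0  'bbefbeg'
  #1 SA[1]=1  'befbeg'
  #2 SA[2]=4  'beg'
  #3 SA[3]=2  'efbeg'
  #4 SA[4]=5  'eg'
  #5 SA[5]=3  'fbeg'
  #6 SA[6]=6  'g'

SA = [0, 1, 4, 2, 5, 3, 6]
i: (SA[i-1],SA[i]) lcp shared
  1: (0,1) 1 'b'
  2: (1,4) 2 'be'
  3: (4,2) 0 ''
  4: (2,5) 1 'e'
  5: (5,3) 0 ''
  6: (3,6) 0 ''

[0, 1, 2, 0, 1, 0, 0]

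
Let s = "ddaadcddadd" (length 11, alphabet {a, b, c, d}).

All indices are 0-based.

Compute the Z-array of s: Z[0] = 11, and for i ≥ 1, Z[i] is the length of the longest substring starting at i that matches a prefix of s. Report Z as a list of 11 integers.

Z[0]=11
i=1: outside box; Z[1]=1 grow→box=[1,2)
i=2: outside box; Z[2]=0
i=3: outside box; Z[3]=0
i=4: outside box; Z[4]=1 grow→box=[4,5)
i=5: outside box; Z[5]=0
i=6: outside box; Z[6]=3 grow→box=[6,9)
i=7: min(r-i=2, Z[1]=1)=1; Z[7]=1
i=8: min(r-i=1, Z[2]=0)=0; Z[8]=0
i=9: outside box; Z[9]=2 grow→box=[9,11)
i=10: min(r-i=1, Z[1]=1)=1; Z[10]=1

[11, 1, 0, 0, 1, 0, 3, 1, 0, 2, 1]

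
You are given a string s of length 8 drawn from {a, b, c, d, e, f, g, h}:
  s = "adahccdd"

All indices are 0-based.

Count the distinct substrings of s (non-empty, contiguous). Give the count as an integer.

32

rank→(start, suffix):
  0 → (0, 'adahccdd')
  1 → (2, 'ahccdd')
  2 → (4, 'ccdd')
  3 → (5, 'cdd')
  4 → (7, 'd')
  5 → (1, 'dahccdd')
  6 → (6, 'dd')
  7 → (3, 'hccdd')

SA = [0, 2, 4, 5, 7, 1, 6, 3]
i: (SA[i-1],SA[i]) lcp shared
  1: (0,2) 1 'a'
  2: (2,4) 0 ''
  3: (4,5) 1 'c'
  4: (5,7) 0 ''
  5: (7,1) 1 'd'
  6: (1,6) 1 'd'
  7: (6,3) 0 ''

n(n+1)/2 = 8·9/2 = 36
Σ LCP = 0 + 1 + 0 + 1 + 0 + 1 + 1 + 0 = 4
distinct = 36 − 4 = 32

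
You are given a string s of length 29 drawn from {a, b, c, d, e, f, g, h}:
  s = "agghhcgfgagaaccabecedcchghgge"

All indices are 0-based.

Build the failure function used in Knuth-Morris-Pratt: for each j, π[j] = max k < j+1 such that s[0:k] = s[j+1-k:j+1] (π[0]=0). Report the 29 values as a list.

π[0] = 0
j=1 s[j]='g': π[1]=0 (border '')
j=2 s[j]='g': π[2]=0 (border '')
j=3 s[j]='h': π[3]=0 (border '')
j=4 s[j]='h': π[4]=0 (border '')
j=5 s[j]='c': π[5]=0 (border '')
j=6 s[j]='g': π[6]=0 (border '')
j=7 s[j]='f': π[7]=0 (border '')
j=8 s[j]='g': π[8]=0 (border '')
j=9 s[j]='a': π[9]=1 (border 'a')
j=10 s[j]='g': π[10]=2 (border 'ag')
j=11 s[j]='a': k: 2→0; π[11]=1 (border 'a')
j=12 s[j]='a': k: 1→0; π[12]=1 (border 'a')
j=13 s[j]='c': k: 1→0; π[13]=0 (border '')
j=14 s[j]='c': π[14]=0 (border '')
j=15 s[j]='a': π[15]=1 (border 'a')
j=16 s[j]='b': k: 1→0; π[16]=0 (border '')
j=17 s[j]='e': π[17]=0 (border '')
j=18 s[j]='c': π[18]=0 (border '')
j=19 s[j]='e': π[19]=0 (border '')
j=20 s[j]='d': π[20]=0 (border '')
j=21 s[j]='c': π[21]=0 (border '')
j=22 s[j]='c': π[22]=0 (border '')
j=23 s[j]='h': π[23]=0 (border '')
j=24 s[j]='g': π[24]=0 (border '')
j=25 s[j]='h': π[25]=0 (border '')
j=26 s[j]='g': π[26]=0 (border '')
j=27 s[j]='g': π[27]=0 (border '')
j=28 s[j]='e': π[28]=0 (border '')

[0, 0, 0, 0, 0, 0, 0, 0, 0, 1, 2, 1, 1, 0, 0, 1, 0, 0, 0, 0, 0, 0, 0, 0, 0, 0, 0, 0, 0]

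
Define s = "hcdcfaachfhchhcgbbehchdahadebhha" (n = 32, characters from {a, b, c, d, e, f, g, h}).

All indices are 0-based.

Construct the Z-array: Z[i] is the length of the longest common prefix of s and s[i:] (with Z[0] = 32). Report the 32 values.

[32, 0, 0, 0, 0, 0, 0, 0, 1, 0, 2, 0, 1, 2, 0, 0, 0, 0, 0, 2, 0, 1, 0, 0, 1, 0, 0, 0, 0, 1, 1, 0]

Z[0]=32
i=1: outside box; Z[1]=0
i=2: outside box; Z[2]=0
i=3: outside box; Z[3]=0
i=4: outside box; Z[4]=0
i=5: outside box; Z[5]=0
i=6: outside box; Z[6]=0
i=7: outside box; Z[7]=0
i=8: outside box; Z[8]=1 grow→box=[8,9)
i=9: outside box; Z[9]=0
i=10: outside box; Z[10]=2 grow→box=[10,12)
i=11: min(r-i=1, Z[1]=0)=0; Z[11]=0
i=12: outside box; Z[12]=1 grow→box=[12,13)
i=13: outside box; Z[13]=2 grow→box=[13,15)
i=14: min(r-i=1, Z[1]=0)=0; Z[14]=0
i=15: outside box; Z[15]=0
i=16: outside box; Z[16]=0
i=17: outside box; Z[17]=0
i=18: outside box; Z[18]=0
i=19: outside box; Z[19]=2 grow→box=[19,21)
i=20: min(r-i=1, Z[1]=0)=0; Z[20]=0
i=21: outside box; Z[21]=1 grow→box=[21,22)
i=22: outside box; Z[22]=0
i=23: outside box; Z[23]=0
i=24: outside box; Z[24]=1 grow→box=[24,25)
i=25: outside box; Z[25]=0
i=26: outside box; Z[26]=0
i=27: outside box; Z[27]=0
i=28: outside box; Z[28]=0
i=29: outside box; Z[29]=1 grow→box=[29,30)
i=30: outside box; Z[30]=1 grow→box=[30,31)
i=31: outside box; Z[31]=0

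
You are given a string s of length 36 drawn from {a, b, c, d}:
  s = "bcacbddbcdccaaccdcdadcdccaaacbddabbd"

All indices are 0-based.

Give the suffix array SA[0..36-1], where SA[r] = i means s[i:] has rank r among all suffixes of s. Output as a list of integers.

rank→(start, suffix):
  0 → (25, 'aaacbddabbd')
  1 → (26, 'aacbddabbd')
  2 → (12, 'aaccdcdadcdccaaacbddabbd')
  3 → (32, 'abbd')
  4 → (27, 'acbddabbd')
  5 → (2, 'acbddbcdccaaccdcdadcdccaaacbddabbd')
  6 → (13, 'accdcdadcdccaaacbddabbd')
  7 → (19, 'adcdccaaacbddabbd')
  8 → (33, 'bbd')
  9 → (0, 'bcacbddbcdccaaccdcdadcdccaaacbddabbd')
  10 → (7, 'bcdccaaccdcdadcdccaaacbddabbd')
  11 → (34, 'bd')
  12 → (29, 'bddabbd')
  13 → (4, 'bddbcdccaaccdcdadcdccaaacbddabbd')
  14 → (24, 'caaacbddabbd')
  15 → (11, 'caaccdcdadcdccaaacbddabbd')
  16 → (1, 'cacbddbcdccaaccdcdadcdccaaacbddabbd')
  17 → (28, 'cbddabbd')
  18 → (3, 'cbddbcdccaaccdcdadcdccaaacbddabbd')
  19 → (23, 'ccaaacbddabbd')
  20 → (10, 'ccaaccdcdadcdccaaacbddabbd')
  21 → (14, 'ccdcdadcdccaaacbddabbd')
  22 → (17, 'cdadcdccaaacbddabbd')
  23 → (21, 'cdccaaacbddabbd')
  24 → (8, 'cdccaaccdcdadcdccaaacbddabbd')
  25 → (15, 'cdcdadcdccaaacbddabbd')
  26 → (35, 'd')
  27 → (31, 'dabbd')
  28 → (18, 'dadcdccaaacbddabbd')
  29 → (6, 'dbcdccaaccdcdadcdccaaacbddabbd')
  30 → (22, 'dccaaacbddabbd')
  31 → (9, 'dccaaccdcdadcdccaaacbddabbd')
  32 → (16, 'dcdadcdccaaacbddabbd')
  33 → (20, 'dcdccaaacbddabbd')
  34 → (30, 'ddabbd')
  35 → (5, 'ddbcdccaaccdcdadcdccaaacbddabbd')

[25, 26, 12, 32, 27, 2, 13, 19, 33, 0, 7, 34, 29, 4, 24, 11, 1, 28, 3, 23, 10, 14, 17, 21, 8, 15, 35, 31, 18, 6, 22, 9, 16, 20, 30, 5]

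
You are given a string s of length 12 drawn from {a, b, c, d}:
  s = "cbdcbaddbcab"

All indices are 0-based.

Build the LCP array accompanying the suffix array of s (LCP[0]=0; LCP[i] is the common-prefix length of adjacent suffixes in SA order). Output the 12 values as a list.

rank→(start, suffix):
  0 → (10, 'ab')
  1 → (5, 'addbcab')
  2 → (11, 'b')
  3 → (4, 'baddbcab')
  4 → (8, 'bcab')
  5 → (1, 'bdcbaddbcab')
  6 → (9, 'cab')
  7 → (3, 'cbaddbcab')
  8 → (0, 'cbdcbaddbcab')
  9 → (7, 'dbcab')
  10 → (2, 'dcbaddbcab')
  11 → (6, 'ddbcab')

SA = [10, 5, 11, 4, 8, 1, 9, 3, 0, 7, 2, 6]
[i] adj suffixes → lcp
  [1] 10/5 → 1 ('a')
  [2] 5/11 → 0 ('')
  [3] 11/4 → 1 ('b')
  [4] 4/8 → 1 ('b')
  [5] 8/1 → 1 ('b')
  [6] 1/9 → 0 ('')
  [7] 9/3 → 1 ('c')
  [8] 3/0 → 2 ('cb')
  [9] 0/7 → 0 ('')
  [10] 7/2 → 1 ('d')
  [11] 2/6 → 1 ('d')

[0, 1, 0, 1, 1, 1, 0, 1, 2, 0, 1, 1]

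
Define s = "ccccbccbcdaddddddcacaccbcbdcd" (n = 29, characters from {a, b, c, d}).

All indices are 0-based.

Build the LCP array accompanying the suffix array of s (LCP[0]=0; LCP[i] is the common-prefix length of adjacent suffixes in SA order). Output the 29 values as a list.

[0, 2, 1, 0, 2, 2, 1, 0, 3, 1, 3, 3, 2, 1, 4, 4, 2, 3, 1, 2, 0, 1, 1, 2, 1, 2, 3, 4, 5]

sorted suffixes:
  #0 SA[0]=18  'acaccbcbdcd'
  #1 SA[1]=20  'accbcbdcd'
  #2 SA[2]=10  'addddddcacaccbcbdcd'
  #3 SA[3]=23  'bcbdcd'
  #4 SA[4]=4  'bccbcdaddddddcacaccbcbdcd'
  #5 SA[5]=7  'bcdaddddddcacaccbcbdcd'
  #6 SA[6]=25  'bdcd'
  #7 SA[7]=17  'cacaccbcbdcd'
  #8 SA[8]=19  'caccbcbdcd'
  #9 SA[9]=22  'cbcbdcd'
  #10 SA[10]=3  'cbccbcdaddddddcacaccbcbdcd'
  #11 SA[11]=6  'cbcdaddddddcacaccbcbdcd'
  #12 SA[12]=24  'cbdcd'
  #13 SA[13]=21  'ccbcbdcd'
  #14 SA[14]=2  'ccbccbcdaddddddcacaccbcbdcd'
  #15 SA[15]=5  'ccbcdaddddddcacaccbcbdcd'
  #16 SA[16]=1  'cccbccbcdaddddddcacaccbcbdcd'
  #17 SA[17]=0  'ccccbccbcdaddddddcacaccbcbdcd'
  #18 SA[18]=27  'cd'
  #19 SA[19]=8  'cdaddddddcacaccbcbdcd'
  #20 SA[20]=28  'd'
  #21 SA[21]=9  'daddddddcacaccbcbdcd'
  #22 SA[22]=16  'dcacaccbcbdcd'
  #23 SA[23]=26  'dcd'
  #24 SA[24]=15  'ddcacaccbcbdcd'
  #25 SA[25]=14  'dddcacaccbcbdcd'
  #26 SA[26]=13  'ddddcacaccbcbdcd'
  #27 SA[27]=12  'dddddcacaccbcbdcd'
  #28 SA[28]=11  'ddddddcacaccbcbdcd'

SA = [18, 20, 10, 23, 4, 7, 25, 17, 19, 22, 3, 6, 24, 21, 2, 5, 1, 0, 27, 8, 28, 9, 16, 26, 15, 14, 13, 12, 11]
i: (SA[i-1],SA[i]) lcp shared
  1: (18,20) 2 'ac'
  2: (20,10) 1 'a'
  3: (10,23) 0 ''
  4: (23,4) 2 'bc'
  5: (4,7) 2 'bc'
  6: (7,25) 1 'b'
  7: (25,17) 0 ''
  8: (17,19) 3 'cac'
  9: (19,22) 1 'c'
  10: (22,3) 3 'cbc'
  11: (3,6) 3 'cbc'
  12: (6,24) 2 'cb'
  13: (24,21) 1 'c'
  14: (21,2) 4 'ccbc'
  15: (2,5) 4 'ccbc'
  16: (5,1) 2 'cc'
  17: (1,0) 3 'ccc'
  18: (0,27) 1 'c'
  19: (27,8) 2 'cd'
  20: (8,28) 0 ''
  21: (28,9) 1 'd'
  22: (9,16) 1 'd'
  23: (16,26) 2 'dc'
  24: (26,15) 1 'd'
  25: (15,14) 2 'dd'
  26: (14,13) 3 'ddd'
  27: (13,12) 4 'dddd'
  28: (12,11) 5 'ddddd'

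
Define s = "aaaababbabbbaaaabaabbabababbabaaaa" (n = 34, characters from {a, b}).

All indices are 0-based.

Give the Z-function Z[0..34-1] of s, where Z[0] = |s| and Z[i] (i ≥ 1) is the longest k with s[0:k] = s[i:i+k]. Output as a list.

[34, 3, 2, 1, 0, 1, 0, 0, 1, 0, 0, 0, 6, 3, 2, 1, 0, 2, 1, 0, 0, 1, 0, 1, 0, 1, 0, 0, 1, 0, 4, 3, 2, 1]

Z[0]=34
i=1: fresh scan; Z[1]=3 extend→box=[1,4)
i=2: min(r-i=2, Z[1]=3)=2; Z[2]=2
i=3: min(r-i=1, Z[2]=2)=1; Z[3]=1
i=4: fresh scan; Z[4]=0
i=5: fresh scan; Z[5]=1 extend→box=[5,6)
i=6: fresh scan; Z[6]=0
i=7: fresh scan; Z[7]=0
i=8: fresh scan; Z[8]=1 extend→box=[8,9)
i=9: fresh scan; Z[9]=0
i=10: fresh scan; Z[10]=0
i=11: fresh scan; Z[11]=0
i=12: fresh scan; Z[12]=6 extend→box=[12,18)
i=13: min(r-i=5, Z[1]=3)=3; Z[13]=3
i=14: min(r-i=4, Z[2]=2)=2; Z[14]=2
i=15: min(r-i=3, Z[3]=1)=1; Z[15]=1
i=16: min(r-i=2, Z[4]=0)=0; Z[16]=0
i=17: min(r-i=1, Z[5]=1)=1; Z[17]=2 extend→box=[17,19)
i=18: min(r-i=1, Z[1]=3)=1; Z[18]=1
i=19: fresh scan; Z[19]=0
i=20: fresh scan; Z[20]=0
i=21: fresh scan; Z[21]=1 extend→box=[21,22)
i=22: fresh scan; Z[22]=0
i=23: fresh scan; Z[23]=1 extend→box=[23,24)
i=24: fresh scan; Z[24]=0
i=25: fresh scan; Z[25]=1 extend→box=[25,26)
i=26: fresh scan; Z[26]=0
i=27: fresh scan; Z[27]=0
i=28: fresh scan; Z[28]=1 extend→box=[28,29)
i=29: fresh scan; Z[29]=0
i=30: fresh scan; Z[30]=4 extend→box=[30,34)
i=31: min(r-i=3, Z[1]=3)=3; Z[31]=3
i=32: min(r-i=2, Z[2]=2)=2; Z[32]=2
i=33: min(r-i=1, Z[3]=1)=1; Z[33]=1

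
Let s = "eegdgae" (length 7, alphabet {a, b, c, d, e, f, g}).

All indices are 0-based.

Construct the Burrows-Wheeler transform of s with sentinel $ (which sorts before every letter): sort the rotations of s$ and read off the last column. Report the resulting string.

rank  rotation  last
    0  $eegdgae  e
    1  ae$eegdg  g
    2  dgae$eeg  g
    3  e$eegdga  a
    4  eegdgae$  $
    5  egdgae$e  e
    6  gae$eegd  d
    7  gdgae$ee  e

egga$ede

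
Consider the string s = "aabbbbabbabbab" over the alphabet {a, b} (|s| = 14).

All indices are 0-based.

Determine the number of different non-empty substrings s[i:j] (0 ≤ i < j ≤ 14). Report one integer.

67

sorted suffixes:
  #0 SA[0]=0  'aabbbbabbabbab'
  #1 SA[1]=12  'ab'
  #2 SA[2]=9  'abbab'
  #3 SA[3]=6  'abbabbab'
  #4 SA[4]=1  'abbbbabbabbab'
  #5 SA[5]=13  'b'
  #6 SA[6]=11  'bab'
  #7 SA[7]=8  'babbab'
  #8 SA[8]=5  'babbabbab'
  #9 SA[9]=10  'bbab'
  #10 SA[10]=7  'bbabbab'
  #11 SA[11]=4  'bbabbabbab'
  #12 SA[12]=3  'bbbabbabbab'
  #13 SA[13]=2  'bbbbabbabbab'

SA = [0, 12, 9, 6, 1, 13, 11, 8, 5, 10, 7, 4, 3, 2]
rank  pair      lcp
   1  s[0:],s[12:]  1  'a'
   2  s[12:],s[9:]  2  'ab'
   3  s[9:],s[6:]  5  'abbab'
   4  s[6:],s[1:]  3  'abb'
   5  s[1:],s[13:]  0  ''
   6  s[13:],s[11:]  1  'b'
   7  s[11:],s[8:]  3  'bab'
   8  s[8:],s[5:]  6  'babbab'
   9  s[5:],s[10:]  1  'b'
  10  s[10:],s[7:]  4  'bbab'
  11  s[7:],s[4:]  7  'bbabbab'
  12  s[4:],s[3:]  2  'bb'
  13  s[3:],s[2:]  3  'bbb'

n(n+1)/2 = 14·15/2 = 105
Σ LCP = 0 + 1 + 2 + 5 + 3 + 0 + 1 + 3 + 6 + 1 + 4 + 7 + 2 + 3 = 38
distinct = 105 − 38 = 67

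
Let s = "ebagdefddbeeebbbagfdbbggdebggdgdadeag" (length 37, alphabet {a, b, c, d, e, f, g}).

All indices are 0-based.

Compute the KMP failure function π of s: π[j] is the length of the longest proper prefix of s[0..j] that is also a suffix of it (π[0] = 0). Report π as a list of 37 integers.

π[0] = 0
j=1 s[j]='b': π[1]=0 (border '')
j=2 s[j]='a': π[2]=0 (border '')
j=3 s[j]='g': π[3]=0 (border '')
j=4 s[j]='d': π[4]=0 (border '')
j=5 s[j]='e': π[5]=1 (border 'e')
j=6 s[j]='f': k: 1→0; π[6]=0 (border '')
j=7 s[j]='d': π[7]=0 (border '')
j=8 s[j]='d': π[8]=0 (border '')
j=9 s[j]='b': π[9]=0 (border '')
j=10 s[j]='e': π[10]=1 (border 'e')
j=11 s[j]='e': k: 1→0; π[11]=1 (border 'e')
j=12 s[j]='e': k: 1→0; π[12]=1 (border 'e')
j=13 s[j]='b': π[13]=2 (border 'eb')
j=14 s[j]='b': k: 2→0; π[14]=0 (border '')
j=15 s[j]='b': π[15]=0 (border '')
j=16 s[j]='a': π[16]=0 (border '')
j=17 s[j]='g': π[17]=0 (border '')
j=18 s[j]='f': π[18]=0 (border '')
j=19 s[j]='d': π[19]=0 (border '')
j=20 s[j]='b': π[20]=0 (border '')
j=21 s[j]='b': π[21]=0 (border '')
j=22 s[j]='g': π[22]=0 (border '')
j=23 s[j]='g': π[23]=0 (border '')
j=24 s[j]='d': π[24]=0 (border '')
j=25 s[j]='e': π[25]=1 (border 'e')
j=26 s[j]='b': π[26]=2 (border 'eb')
j=27 s[j]='g': k: 2→0; π[27]=0 (border '')
j=28 s[j]='g': π[28]=0 (border '')
j=29 s[j]='d': π[29]=0 (border '')
j=30 s[j]='g': π[30]=0 (border '')
j=31 s[j]='d': π[31]=0 (border '')
j=32 s[j]='a': π[32]=0 (border '')
j=33 s[j]='d': π[33]=0 (border '')
j=34 s[j]='e': π[34]=1 (border 'e')
j=35 s[j]='a': k: 1→0; π[35]=0 (border '')
j=36 s[j]='g': π[36]=0 (border '')

[0, 0, 0, 0, 0, 1, 0, 0, 0, 0, 1, 1, 1, 2, 0, 0, 0, 0, 0, 0, 0, 0, 0, 0, 0, 1, 2, 0, 0, 0, 0, 0, 0, 0, 1, 0, 0]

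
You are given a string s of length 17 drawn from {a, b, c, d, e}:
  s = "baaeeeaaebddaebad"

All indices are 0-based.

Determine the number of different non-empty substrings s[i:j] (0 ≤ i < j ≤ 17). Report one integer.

132

rank→(start, suffix):
  0 → (6, 'aaebddaebad')
  1 → (1, 'aaeeeaaebddaebad')
  2 → (15, 'ad')
  3 → (12, 'aebad')
  4 → (7, 'aebddaebad')
  5 → (2, 'aeeeaaebddaebad')
  6 → (0, 'baaeeeaaebddaebad')
  7 → (14, 'bad')
  8 → (9, 'bddaebad')
  9 → (16, 'd')
  10 → (11, 'daebad')
  11 → (10, 'ddaebad')
  12 → (5, 'eaaebddaebad')
  13 → (13, 'ebad')
  14 → (8, 'ebddaebad')
  15 → (4, 'eeaaebddaebad')
  16 → (3, 'eeeaaebddaebad')

SA = [6, 1, 15, 12, 7, 2, 0, 14, 9, 16, 11, 10, 5, 13, 8, 4, 3]
rank  pair      lcp
   1  s[6:],s[1:]  3  'aae'
   2  s[1:],s[15:]  1  'a'
   3  s[15:],s[12:]  1  'a'
   4  s[12:],s[7:]  3  'aeb'
   5  s[7:],s[2:]  2  'ae'
   6  s[2:],s[0:]  0  ''
   7  s[0:],s[14:]  2  'ba'
   8  s[14:],s[9:]  1  'b'
   9  s[9:],s[16:]  0  ''
  10  s[16:],s[11:]  1  'd'
  11  s[11:],s[10:]  1  'd'
  12  s[10:],s[5:]  0  ''
  13  s[5:],s[13:]  1  'e'
  14  s[13:],s[8:]  2  'eb'
  15  s[8:],s[4:]  1  'e'
  16  s[4:],s[3:]  2  'ee'

n(n+1)/2 = 17·18/2 = 153
Σ LCP = 0 + 3 + 1 + 1 + 3 + 2 + 0 + 2 + 1 + 0 + 1 + 1 + 0 + 1 + 2 + 1 + 2 = 21
distinct = 153 − 21 = 132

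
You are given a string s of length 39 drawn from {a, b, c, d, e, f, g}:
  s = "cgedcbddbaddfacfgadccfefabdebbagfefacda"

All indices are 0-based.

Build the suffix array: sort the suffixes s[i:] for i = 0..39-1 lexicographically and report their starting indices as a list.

[38, 24, 35, 13, 17, 9, 30, 8, 29, 28, 5, 25, 4, 19, 36, 20, 14, 0, 37, 7, 3, 18, 6, 10, 26, 11, 27, 2, 22, 33, 23, 34, 12, 21, 32, 15, 16, 1, 31]

sorted suffixes:
  #0 SA[0]=38  'a'
  #1 SA[1]=24  'abdebbagfefacda'
  #2 SA[2]=35  'acda'
  #3 SA[3]=13  'acfgadccfefabdebbagfefacda'
  #4 SA[4]=17  'adccfefabdebbagfefacda'
  #5 SA[5]=9  'addfacfgadccfefabdebbagfefacda'
  #6 SA[6]=30  'agfefacda'
  #7 SA[7]=8  'baddfacfgadccfefabdebbagfefacda'
  #8 SA[8]=29  'bagfefacda'
  #9 SA[9]=28  'bbagfefacda'
  #10 SA[10]=5  'bddbaddfacfgadccfefabdebbagfefacda'
  #11 SA[11]=25  'bdebbagfefacda'
  #12 SA[12]=4  'cbddbaddfacfgadccfefabdebbagfefacda'
  #13 SA[13]=19  'ccfefabdebbagfefacda'
  #14 SA[14]=36  'cda'
  #15 SA[15]=20  'cfefabdebbagfefacda'
  #16 SA[16]=14  'cfgadccfefabdebbagfefacda'
  #17 SA[17]=0  'cgedcbddbaddfacfgadccfefabdebbagfefacda'
  #18 SA[18]=37  'da'
  #19 SA[19]=7  'dbaddfacfgadccfefabdebbagfefacda'
  #20 SA[20]=3  'dcbddbaddfacfgadccfefabdebbagfefacda'
  #21 SA[21]=18  'dccfefabdebbagfefacda'
  #22 SA[22]=6  'ddbaddfacfgadccfefabdebbagfefacda'
  #23 SA[23]=10  'ddfacfgadccfefabdebbagfefacda'
  #24 SA[24]=26  'debbagfefacda'
  #25 SA[25]=11  'dfacfgadccfefabdebbagfefacda'
  #26 SA[26]=27  'ebbagfefacda'
  #27 SA[27]=2  'edcbddbaddfacfgadccfefabdebbagfefacda'
  #28 SA[28]=22  'efabdebbagfefacda'
  #29 SA[29]=33  'efacda'
  #30 SA[30]=23  'fabdebbagfefacda'
  #31 SA[31]=34  'facda'
  #32 SA[32]=12  'facfgadccfefabdebbagfefacda'
  #33 SA[33]=21  'fefabdebbagfefacda'
  #34 SA[34]=32  'fefacda'
  #35 SA[35]=15  'fgadccfefabdebbagfefacda'
  #36 SA[36]=16  'gadccfefabdebbagfefacda'
  #37 SA[37]=1  'gedcbddbaddfacfgadccfefabdebbagfefacda'
  #38 SA[38]=31  'gfefacda'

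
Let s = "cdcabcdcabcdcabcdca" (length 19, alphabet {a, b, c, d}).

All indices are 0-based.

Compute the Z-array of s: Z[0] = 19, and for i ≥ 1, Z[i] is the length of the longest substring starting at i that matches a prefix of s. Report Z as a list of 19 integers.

Z[0]=19
i=1: fresh scan; Z[1]=0
i=2: fresh scan; Z[2]=1 extend→box=[2,3)
i=3: fresh scan; Z[3]=0
i=4: fresh scan; Z[4]=0
i=5: fresh scan; Z[5]=14 extend→box=[5,19)
i=6: min(r-i=13, Z[1]=0)=0; Z[6]=0
i=7: min(r-i=12, Z[2]=1)=1; Z[7]=1
i=8: min(r-i=11, Z[3]=0)=0; Z[8]=0
i=9: min(r-i=10, Z[4]=0)=0; Z[9]=0
i=10: min(r-i=9, Z[5]=14)=9; Z[10]=9
i=11: min(r-i=8, Z[6]=0)=0; Z[11]=0
i=12: min(r-i=7, Z[7]=1)=1; Z[12]=1
i=13: min(r-i=6, Z[8]=0)=0; Z[13]=0
i=14: min(r-i=5, Z[9]=0)=0; Z[14]=0
i=15: min(r-i=4, Z[10]=9)=4; Z[15]=4
i=16: min(r-i=3, Z[11]=0)=0; Z[16]=0
i=17: min(r-i=2, Z[12]=1)=1; Z[17]=1
i=18: min(r-i=1, Z[13]=0)=0; Z[18]=0

[19, 0, 1, 0, 0, 14, 0, 1, 0, 0, 9, 0, 1, 0, 0, 4, 0, 1, 0]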